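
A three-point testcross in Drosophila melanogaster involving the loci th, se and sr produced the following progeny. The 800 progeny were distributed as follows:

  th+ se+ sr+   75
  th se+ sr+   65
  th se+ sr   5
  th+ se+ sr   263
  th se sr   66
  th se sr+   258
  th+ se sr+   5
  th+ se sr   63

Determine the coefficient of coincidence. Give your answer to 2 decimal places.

0.38

The two most frequent reciprocal classes, th+ se+ sr and th se sr+, are the parental types, so the F1 was th+ se+ sr / th se sr+.
The two rarest classes, th se+ sr and th+ se sr+, are the double crossovers. Comparing them with the parentals, only the th allele has switched, so th is the middle locus and the order is sr – th – se.
sr–th: (141 + 10)/800 = 0.1888; th–se: (128 + 10)/800 = 0.1725.
Expected DCO frequency = 0.1888 × 0.1725 ≈ 0.03257; observed = 10/800 ≈ 0.01250.
Coefficient of coincidence = 0.01250/0.03257 ≈ 0.38.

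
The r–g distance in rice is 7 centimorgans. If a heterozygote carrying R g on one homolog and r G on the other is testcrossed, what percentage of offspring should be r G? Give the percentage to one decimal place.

A map distance of 7 centimorgans corresponds to a recombination frequency of 0.070.
The F1 is R g / r G, so r G is a parental gamete class with expected frequency (1 − r)/2 = 0.930/2 = 0.4650.
That is 0.4650 = 46.5% of the progeny.

46.5%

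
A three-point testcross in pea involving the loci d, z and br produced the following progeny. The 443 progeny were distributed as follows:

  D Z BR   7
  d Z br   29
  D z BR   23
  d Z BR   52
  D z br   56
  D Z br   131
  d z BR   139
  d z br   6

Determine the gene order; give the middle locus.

The two most frequent reciprocal classes, d z BR and D Z br, are the parental types, so the F1 was d z BR / D Z br.
The two rarest classes, d z br and D Z BR, are the double crossovers. Comparing them with the parentals, only the br allele has switched, so br is the middle locus and the order is z – br – d.

br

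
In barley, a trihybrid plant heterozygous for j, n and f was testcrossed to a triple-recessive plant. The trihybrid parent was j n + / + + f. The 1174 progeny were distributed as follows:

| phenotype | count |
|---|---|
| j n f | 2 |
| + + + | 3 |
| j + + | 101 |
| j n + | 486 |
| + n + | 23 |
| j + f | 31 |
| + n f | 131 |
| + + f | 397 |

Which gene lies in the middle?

The two rarest classes, j n f and + + +, are the double crossovers. Comparing them with the parentals, only the f allele has switched, so f is the middle locus and the order is n – f – j.

f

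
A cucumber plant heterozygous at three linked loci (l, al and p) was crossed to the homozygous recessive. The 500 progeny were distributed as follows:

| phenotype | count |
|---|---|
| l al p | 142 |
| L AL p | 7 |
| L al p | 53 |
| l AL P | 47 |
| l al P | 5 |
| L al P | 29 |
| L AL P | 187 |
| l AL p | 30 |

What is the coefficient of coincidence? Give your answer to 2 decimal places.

0.75

The two most frequent reciprocal classes, L AL P and l al p, are the parental types, so the F1 was L AL P / l al p.
The two rarest classes, L AL p and l al P, are the double crossovers. Comparing them with the parentals, only the p allele has switched, so p is the middle locus and the order is al – p – l.
al–p: (59 + 12)/500 = 0.1420; p–l: (100 + 12)/500 = 0.2240.
Expected DCO frequency = 0.1420 × 0.2240 ≈ 0.03181; observed = 12/500 ≈ 0.02400.
Coefficient of coincidence = 0.02400/0.03181 ≈ 0.75.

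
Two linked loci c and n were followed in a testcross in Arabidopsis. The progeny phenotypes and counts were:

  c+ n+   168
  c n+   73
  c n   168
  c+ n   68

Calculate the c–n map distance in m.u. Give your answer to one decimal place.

29.6 m.u.

The two most frequent classes, c+ n+ (168) and c n (168), are the parental types, so the F1 was c+ n+ / c n.
The recombinant classes are c+ n and c n+: 68 + 73 = 141.
Recombination frequency = 141/477 = 0.2956 ≈ 29.6%, i.e. 29.6 m.u.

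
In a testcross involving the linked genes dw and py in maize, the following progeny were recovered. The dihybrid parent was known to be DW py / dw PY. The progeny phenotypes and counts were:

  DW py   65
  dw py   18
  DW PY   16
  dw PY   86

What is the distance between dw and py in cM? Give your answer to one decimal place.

18.4 cM

The recombinant classes are DW PY and dw py: 16 + 18 = 34.
Recombination frequency = 34/185 = 0.1838 ≈ 18.4%, i.e. 18.4 cM.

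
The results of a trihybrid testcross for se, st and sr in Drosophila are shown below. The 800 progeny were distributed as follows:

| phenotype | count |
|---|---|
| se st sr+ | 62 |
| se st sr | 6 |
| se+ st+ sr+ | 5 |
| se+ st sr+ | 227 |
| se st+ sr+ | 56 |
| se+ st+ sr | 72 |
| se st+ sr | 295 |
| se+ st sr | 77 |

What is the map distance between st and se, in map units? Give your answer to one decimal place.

18.1 map units

The two most frequent reciprocal classes, se+ st sr+ and se st+ sr, are the parental types, so the F1 was se+ st sr+ / se st+ sr.
The two rarest classes, se+ st+ sr+ and se st sr, are the double crossovers. Comparing them with the parentals, only the st allele has switched, so st is the middle locus and the order is sr – st – se.
Crossovers in the st–se interval produce the single-crossover classes se st sr+ and se+ st+ sr (62 + 72 = 134) plus the double crossovers (11).
RF(st–se) = (134 + 11) / 800 = 145/800 = 0.1812 → 18.1 map units.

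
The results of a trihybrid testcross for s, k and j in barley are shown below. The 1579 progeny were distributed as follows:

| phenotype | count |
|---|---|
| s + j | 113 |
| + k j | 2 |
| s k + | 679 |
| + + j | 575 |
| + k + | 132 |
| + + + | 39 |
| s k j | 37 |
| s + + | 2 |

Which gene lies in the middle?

The two most frequent reciprocal classes, s k + and + + j, are the parental types, so the F1 was s k + / + + j.
The two rarest classes, s + + and + k j, are the double crossovers. Comparing them with the parentals, only the k allele has switched, so k is the middle locus and the order is j – k – s.

k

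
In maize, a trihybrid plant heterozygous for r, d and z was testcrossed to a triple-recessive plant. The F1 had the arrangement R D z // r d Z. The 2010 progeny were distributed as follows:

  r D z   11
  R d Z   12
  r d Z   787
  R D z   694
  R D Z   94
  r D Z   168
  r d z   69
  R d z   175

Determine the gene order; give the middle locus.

r

The two rarest classes, r D z and R d Z, are the double crossovers. Comparing them with the parentals, only the r allele has switched, so r is the middle locus and the order is d – r – z.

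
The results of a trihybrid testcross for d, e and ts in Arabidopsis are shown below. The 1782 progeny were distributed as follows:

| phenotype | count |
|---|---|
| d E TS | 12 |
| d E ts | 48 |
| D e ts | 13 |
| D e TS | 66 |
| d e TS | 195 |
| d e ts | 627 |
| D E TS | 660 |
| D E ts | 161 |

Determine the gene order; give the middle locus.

d

The two most frequent reciprocal classes, D E TS and d e ts, are the parental types, so the F1 was D E TS / d e ts.
The two rarest classes, d E TS and D e ts, are the double crossovers. Comparing them with the parentals, only the d allele has switched, so d is the middle locus and the order is ts – d – e.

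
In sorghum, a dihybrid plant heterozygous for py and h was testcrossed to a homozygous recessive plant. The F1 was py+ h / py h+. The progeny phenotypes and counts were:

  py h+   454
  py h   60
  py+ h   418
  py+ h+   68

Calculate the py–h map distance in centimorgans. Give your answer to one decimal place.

12.8 centimorgans

The recombinant classes are py+ h+ and py h: 68 + 60 = 128.
Recombination frequency = 128/1000 = 0.1280 ≈ 12.8%, i.e. 12.8 centimorgans.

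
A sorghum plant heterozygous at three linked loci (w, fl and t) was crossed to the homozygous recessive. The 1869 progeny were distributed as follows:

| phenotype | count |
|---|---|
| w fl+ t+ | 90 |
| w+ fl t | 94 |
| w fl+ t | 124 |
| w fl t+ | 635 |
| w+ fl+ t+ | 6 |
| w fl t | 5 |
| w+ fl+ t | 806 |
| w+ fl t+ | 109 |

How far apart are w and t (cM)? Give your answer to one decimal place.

13.1 cM

The two most frequent reciprocal classes, w fl t+ and w+ fl+ t, are the parental types, so the F1 was w fl t+ / w+ fl+ t.
The two rarest classes, w fl t and w+ fl+ t+, are the double crossovers. Comparing them with the parentals, only the t allele has switched, so t is the middle locus and the order is w – t – fl.
Crossovers in the w–t interval produce the single-crossover classes w+ fl t+ and w fl+ t (109 + 124 = 233) plus the double crossovers (11).
RF(w–t) = (233 + 11) / 1869 = 244/1869 = 0.1306 → 13.1 cM.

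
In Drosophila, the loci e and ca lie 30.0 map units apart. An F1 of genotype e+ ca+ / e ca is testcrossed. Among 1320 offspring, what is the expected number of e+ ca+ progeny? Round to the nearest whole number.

462

A map distance of 30.0 map units corresponds to a recombination frequency of 0.300.
The F1 is e+ ca+ / e ca, so e+ ca+ is a parental gamete class with expected frequency (1 − r)/2 = 0.700/2 = 0.3500.
Expected number = 0.3500 × 1320 = 462.00 ≈ 462.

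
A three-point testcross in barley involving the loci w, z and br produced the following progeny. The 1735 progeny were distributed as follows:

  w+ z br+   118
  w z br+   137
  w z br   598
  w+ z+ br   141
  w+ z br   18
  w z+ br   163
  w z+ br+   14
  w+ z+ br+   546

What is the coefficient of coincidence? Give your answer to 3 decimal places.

The two most frequent reciprocal classes, w z br and w+ z+ br+, are the parental types, so the F1 was w z br / w+ z+ br+.
The two rarest classes, w+ z br and w z+ br+, are the double crossovers. Comparing them with the parentals, only the w allele has switched, so w is the middle locus and the order is br – w – z.
br–w: (278 + 32)/1735 = 0.1787; w–z: (281 + 32)/1735 = 0.1804.
Expected DCO frequency = 0.1787 × 0.1804 ≈ 0.03224; observed = 32/1735 ≈ 0.01844.
Coefficient of coincidence = 0.01844/0.03224 ≈ 0.572.

0.572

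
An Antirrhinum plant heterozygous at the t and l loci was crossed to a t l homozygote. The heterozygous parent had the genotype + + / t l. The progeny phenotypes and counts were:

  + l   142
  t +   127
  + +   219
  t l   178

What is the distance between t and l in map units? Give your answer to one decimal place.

The recombinant classes are + l and t +: 142 + 127 = 269.
Recombination frequency = 269/666 = 0.4039 ≈ 40.4%, i.e. 40.4 map units.

40.4 map units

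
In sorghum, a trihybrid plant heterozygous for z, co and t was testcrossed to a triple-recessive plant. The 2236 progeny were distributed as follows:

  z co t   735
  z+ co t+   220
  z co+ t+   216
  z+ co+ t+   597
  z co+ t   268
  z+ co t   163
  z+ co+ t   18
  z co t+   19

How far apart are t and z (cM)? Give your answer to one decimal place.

The two most frequent reciprocal classes, z+ co+ t+ and z co t, are the parental types, so the F1 was z+ co+ t+ / z co t.
The two rarest classes, z+ co+ t and z co t+, are the double crossovers. Comparing them with the parentals, only the t allele has switched, so t is the middle locus and the order is z – t – co.
Crossovers in the z–t interval produce the single-crossover classes z co+ t+ and z+ co t (216 + 163 = 379) plus the double crossovers (37).
RF(z–t) = (379 + 37) / 2236 = 416/2236 = 0.1860 → 18.6 cM.

18.6 cM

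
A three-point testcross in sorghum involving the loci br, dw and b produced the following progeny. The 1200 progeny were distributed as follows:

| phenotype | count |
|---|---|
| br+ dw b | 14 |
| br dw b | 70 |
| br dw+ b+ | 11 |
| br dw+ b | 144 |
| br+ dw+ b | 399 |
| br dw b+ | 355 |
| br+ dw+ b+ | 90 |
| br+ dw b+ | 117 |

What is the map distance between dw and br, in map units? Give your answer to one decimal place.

The two most frequent reciprocal classes, br dw b+ and br+ dw+ b, are the parental types, so the F1 was br dw b+ / br+ dw+ b.
The two rarest classes, br dw+ b+ and br+ dw b, are the double crossovers. Comparing them with the parentals, only the dw allele has switched, so dw is the middle locus and the order is b – dw – br.
Crossovers in the dw–br interval produce the single-crossover classes br+ dw b+ and br dw+ b (117 + 144 = 261) plus the double crossovers (25).
RF(dw–br) = (261 + 25) / 1200 = 286/1200 = 0.2383 → 23.8 map units.

23.8 map units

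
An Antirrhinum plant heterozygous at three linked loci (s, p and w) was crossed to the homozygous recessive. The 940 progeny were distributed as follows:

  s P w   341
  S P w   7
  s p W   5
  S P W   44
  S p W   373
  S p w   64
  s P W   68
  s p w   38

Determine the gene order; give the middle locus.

The two most frequent reciprocal classes, s P w and S p W, are the parental types, so the F1 was s P w / S p W.
The two rarest classes, S P w and s p W, are the double crossovers. Comparing them with the parentals, only the s allele has switched, so s is the middle locus and the order is p – s – w.

s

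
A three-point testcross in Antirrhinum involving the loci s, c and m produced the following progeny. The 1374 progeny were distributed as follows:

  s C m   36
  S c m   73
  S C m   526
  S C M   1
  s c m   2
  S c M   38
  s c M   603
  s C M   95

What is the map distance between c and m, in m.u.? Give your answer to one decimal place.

12.4 m.u.

The two most frequent reciprocal classes, s c M and S C m, are the parental types, so the F1 was s c M / S C m.
The two rarest classes, s c m and S C M, are the double crossovers. Comparing them with the parentals, only the m allele has switched, so m is the middle locus and the order is s – m – c.
Crossovers in the m–c interval produce the single-crossover classes s C M and S c m (95 + 73 = 168) plus the double crossovers (3).
RF(m–c) = (168 + 3) / 1374 = 171/1374 = 0.1245 → 12.4 m.u.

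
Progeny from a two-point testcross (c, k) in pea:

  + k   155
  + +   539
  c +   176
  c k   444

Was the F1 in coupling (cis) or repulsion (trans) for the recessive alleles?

cis

The two most frequent classes are + + (539) and c k (444); these are the parental (non-recombinant) types.
So the F1 carried + + on one chromosome and c k on the other — the recessive alleles are on the same chromosome (cis / coupling).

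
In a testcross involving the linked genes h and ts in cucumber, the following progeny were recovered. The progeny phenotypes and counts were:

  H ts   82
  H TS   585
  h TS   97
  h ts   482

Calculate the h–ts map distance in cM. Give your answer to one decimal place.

14.4 cM

The two most frequent classes, H TS (585) and h ts (482), are the parental types, so the F1 was H TS / h ts.
The recombinant classes are H ts and h TS: 82 + 97 = 179.
Recombination frequency = 179/1246 = 0.1437 ≈ 14.4%, i.e. 14.4 cM.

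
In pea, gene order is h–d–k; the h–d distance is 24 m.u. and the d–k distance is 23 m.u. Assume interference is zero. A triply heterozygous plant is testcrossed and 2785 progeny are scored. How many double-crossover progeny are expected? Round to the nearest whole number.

154

Map distances give recombination frequencies of 0.240 and 0.230 for the two intervals.
With no interference, expected double-crossover frequency = 0.240 × 0.230 = 0.05520.
Expected number = 0.05520 × 2785 = 153.73 ≈ 154.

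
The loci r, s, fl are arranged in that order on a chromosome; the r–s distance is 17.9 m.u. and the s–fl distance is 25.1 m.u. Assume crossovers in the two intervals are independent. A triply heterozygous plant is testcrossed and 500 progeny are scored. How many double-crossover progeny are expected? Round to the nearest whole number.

Map distances give recombination frequencies of 0.179 and 0.251 for the two intervals.
With no interference, expected double-crossover frequency = 0.179 × 0.251 = 0.04493.
Expected number = 0.04493 × 500 = 22.46 ≈ 22.

22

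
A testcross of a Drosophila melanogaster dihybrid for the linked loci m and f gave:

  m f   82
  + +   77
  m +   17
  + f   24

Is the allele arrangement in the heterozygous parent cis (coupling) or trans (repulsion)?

cis

The two most frequent classes are + + (77) and m f (82); these are the parental (non-recombinant) types.
So the F1 carried + + on one chromosome and m f on the other — the recessive alleles are on the same chromosome (cis / coupling).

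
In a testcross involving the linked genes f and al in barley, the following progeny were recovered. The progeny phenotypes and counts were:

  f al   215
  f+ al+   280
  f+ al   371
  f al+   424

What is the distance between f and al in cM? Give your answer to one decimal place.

The two most frequent classes, f+ al (371) and f al+ (424), are the parental types, so the F1 was f+ al / f al+.
The recombinant classes are f+ al+ and f al: 280 + 215 = 495.
Recombination frequency = 495/1290 = 0.3837 ≈ 38.4%, i.e. 38.4 cM.

38.4 cM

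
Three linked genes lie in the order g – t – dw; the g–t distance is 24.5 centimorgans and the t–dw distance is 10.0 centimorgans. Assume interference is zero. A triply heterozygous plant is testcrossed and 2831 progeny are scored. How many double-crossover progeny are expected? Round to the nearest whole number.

69

Map distances give recombination frequencies of 0.245 and 0.100 for the two intervals.
With no interference, expected double-crossover frequency = 0.245 × 0.100 = 0.02450.
Expected number = 0.02450 × 2831 = 69.36 ≈ 69.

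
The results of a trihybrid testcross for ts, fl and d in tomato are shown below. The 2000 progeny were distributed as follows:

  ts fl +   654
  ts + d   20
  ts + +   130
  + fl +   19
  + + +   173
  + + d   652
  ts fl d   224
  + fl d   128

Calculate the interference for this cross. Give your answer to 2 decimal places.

The two most frequent reciprocal classes, ts fl + and + + d, are the parental types, so the F1 was ts fl + / + + d.
The two rarest classes, + fl + and ts + d, are the double crossovers. Comparing them with the parentals, only the ts allele has switched, so ts is the middle locus and the order is d – ts – fl.
d–ts: (397 + 39)/2000 = 0.2180; ts–fl: (258 + 39)/2000 = 0.1485.
Expected DCO frequency = 0.2180 × 0.1485 ≈ 0.03237; observed = 39/2000 ≈ 0.01950.
Coefficient of coincidence = 0.01950/0.03237 ≈ 0.60; interference = 1 − 0.60 = 0.40.

0.40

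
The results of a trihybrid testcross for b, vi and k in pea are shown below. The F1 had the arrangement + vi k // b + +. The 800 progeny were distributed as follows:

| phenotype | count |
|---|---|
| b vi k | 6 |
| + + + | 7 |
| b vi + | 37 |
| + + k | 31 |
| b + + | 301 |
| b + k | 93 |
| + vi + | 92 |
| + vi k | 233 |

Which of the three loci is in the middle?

b

The two rarest classes, b vi k and + + +, are the double crossovers. Comparing them with the parentals, only the b allele has switched, so b is the middle locus and the order is k – b – vi.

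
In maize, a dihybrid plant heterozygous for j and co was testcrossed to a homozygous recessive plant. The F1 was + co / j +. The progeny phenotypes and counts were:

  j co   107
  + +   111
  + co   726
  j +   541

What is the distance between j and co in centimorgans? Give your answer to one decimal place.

14.7 centimorgans

The recombinant classes are + + and j co: 111 + 107 = 218.
Recombination frequency = 218/1485 = 0.1468 ≈ 14.7%, i.e. 14.7 centimorgans.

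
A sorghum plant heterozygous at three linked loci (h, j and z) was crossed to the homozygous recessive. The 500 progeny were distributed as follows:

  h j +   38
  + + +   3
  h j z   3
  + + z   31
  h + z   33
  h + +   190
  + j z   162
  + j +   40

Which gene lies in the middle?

The two most frequent reciprocal classes, + j z and h + +, are the parental types, so the F1 was + j z / h + +.
The two rarest classes, h j z and + + +, are the double crossovers. Comparing them with the parentals, only the h allele has switched, so h is the middle locus and the order is j – h – z.

h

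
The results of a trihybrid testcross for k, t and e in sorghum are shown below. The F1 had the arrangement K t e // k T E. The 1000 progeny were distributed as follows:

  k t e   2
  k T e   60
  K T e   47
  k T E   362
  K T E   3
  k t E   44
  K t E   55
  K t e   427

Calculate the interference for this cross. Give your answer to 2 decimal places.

0.57

The two rarest classes, k t e and K T E, are the double crossovers. Comparing them with the parentals, only the k allele has switched, so k is the middle locus and the order is e – k – t.
e–k: (115 + 5)/1000 = 0.1200; k–t: (91 + 5)/1000 = 0.0960.
Expected DCO frequency = 0.1200 × 0.0960 ≈ 0.01152; observed = 5/1000 ≈ 0.00500.
Coefficient of coincidence = 0.00500/0.01152 ≈ 0.43; interference = 1 − 0.43 = 0.57.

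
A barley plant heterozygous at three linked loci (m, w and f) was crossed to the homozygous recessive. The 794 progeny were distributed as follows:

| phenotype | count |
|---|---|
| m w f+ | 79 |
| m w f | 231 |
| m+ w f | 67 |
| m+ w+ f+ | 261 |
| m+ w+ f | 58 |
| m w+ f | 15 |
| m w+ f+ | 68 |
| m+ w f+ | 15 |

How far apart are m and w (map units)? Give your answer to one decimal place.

20.8 map units

The two most frequent reciprocal classes, m w f and m+ w+ f+, are the parental types, so the F1 was m w f / m+ w+ f+.
The two rarest classes, m w+ f and m+ w f+, are the double crossovers. Comparing them with the parentals, only the w allele has switched, so w is the middle locus and the order is f – w – m.
Crossovers in the w–m interval produce the single-crossover classes m+ w f and m w+ f+ (67 + 68 = 135) plus the double crossovers (30).
RF(w–m) = (135 + 30) / 794 = 165/794 = 0.2078 → 20.8 map units.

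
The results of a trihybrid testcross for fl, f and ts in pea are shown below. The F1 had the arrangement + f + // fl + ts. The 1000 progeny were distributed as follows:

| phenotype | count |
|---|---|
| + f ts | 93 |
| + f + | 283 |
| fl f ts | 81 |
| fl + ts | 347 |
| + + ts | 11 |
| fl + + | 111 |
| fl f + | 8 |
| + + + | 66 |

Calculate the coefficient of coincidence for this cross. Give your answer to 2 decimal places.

0.51

The two rarest classes, fl f + and + + ts, are the double crossovers. Comparing them with the parentals, only the fl allele has switched, so fl is the middle locus and the order is f – fl – ts.
f–fl: (147 + 19)/1000 = 0.1660; fl–ts: (204 + 19)/1000 = 0.2230.
Expected DCO frequency = 0.1660 × 0.2230 ≈ 0.03702; observed = 19/1000 ≈ 0.01900.
Coefficient of coincidence = 0.01900/0.03702 ≈ 0.51.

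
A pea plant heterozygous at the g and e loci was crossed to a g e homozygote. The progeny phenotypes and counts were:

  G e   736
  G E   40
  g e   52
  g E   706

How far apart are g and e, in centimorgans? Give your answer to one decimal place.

The two most frequent classes, G e (736) and g E (706), are the parental types, so the F1 was G e / g E.
The recombinant classes are G E and g e: 40 + 52 = 92.
Recombination frequency = 92/1534 = 0.0600 ≈ 6.0%, i.e. 6.0 centimorgans.

6.0 centimorgans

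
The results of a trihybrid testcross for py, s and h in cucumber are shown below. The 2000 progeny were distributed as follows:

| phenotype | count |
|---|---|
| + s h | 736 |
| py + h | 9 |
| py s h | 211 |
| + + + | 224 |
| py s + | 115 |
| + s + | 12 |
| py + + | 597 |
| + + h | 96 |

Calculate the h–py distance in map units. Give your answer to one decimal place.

The two most frequent reciprocal classes, + s h and py + +, are the parental types, so the F1 was + s h / py + +.
The two rarest classes, + s + and py + h, are the double crossovers. Comparing them with the parentals, only the h allele has switched, so h is the middle locus and the order is py – h – s.
Crossovers in the py–h interval produce the single-crossover classes py s h and + + + (211 + 224 = 435) plus the double crossovers (21).
RF(py–h) = (435 + 21) / 2000 = 456/2000 = 0.2280 → 22.8 map units.

22.8 map units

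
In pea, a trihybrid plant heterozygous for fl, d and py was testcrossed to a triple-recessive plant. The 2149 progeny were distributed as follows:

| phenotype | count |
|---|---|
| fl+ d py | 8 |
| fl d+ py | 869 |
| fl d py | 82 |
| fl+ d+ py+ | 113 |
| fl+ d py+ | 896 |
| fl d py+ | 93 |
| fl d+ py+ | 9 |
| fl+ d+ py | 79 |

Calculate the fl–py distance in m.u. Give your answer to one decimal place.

The two most frequent reciprocal classes, fl+ d py+ and fl d+ py, are the parental types, so the F1 was fl+ d py+ / fl d+ py.
The two rarest classes, fl+ d py and fl d+ py+, are the double crossovers. Comparing them with the parentals, only the py allele has switched, so py is the middle locus and the order is fl – py – d.
Crossovers in the fl–py interval produce the single-crossover classes fl d py+ and fl+ d+ py (93 + 79 = 172) plus the double crossovers (17).
RF(fl–py) = (172 + 17) / 2149 = 189/2149 = 0.0879 → 8.8 m.u.

8.8 m.u.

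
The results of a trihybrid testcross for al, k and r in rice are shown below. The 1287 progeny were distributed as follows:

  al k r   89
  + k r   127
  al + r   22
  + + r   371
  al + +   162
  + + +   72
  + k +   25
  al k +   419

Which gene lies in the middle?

al

The two most frequent reciprocal classes, al k + and + + r, are the parental types, so the F1 was al k + / + + r.
The two rarest classes, + k + and al + r, are the double crossovers. Comparing them with the parentals, only the al allele has switched, so al is the middle locus and the order is r – al – k.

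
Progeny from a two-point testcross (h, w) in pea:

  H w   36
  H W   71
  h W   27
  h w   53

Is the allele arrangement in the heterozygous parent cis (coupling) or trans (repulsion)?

cis

The two most frequent classes are H W (71) and h w (53); these are the parental (non-recombinant) types.
So the F1 carried H W on one chromosome and h w on the other — the recessive alleles are on the same chromosome (cis / coupling).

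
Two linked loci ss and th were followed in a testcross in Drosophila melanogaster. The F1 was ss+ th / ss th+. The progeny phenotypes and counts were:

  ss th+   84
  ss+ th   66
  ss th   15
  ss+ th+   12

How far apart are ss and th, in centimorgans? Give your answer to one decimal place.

15.3 centimorgans

The recombinant classes are ss+ th+ and ss th: 12 + 15 = 27.
Recombination frequency = 27/177 = 0.1525 ≈ 15.3%, i.e. 15.3 centimorgans.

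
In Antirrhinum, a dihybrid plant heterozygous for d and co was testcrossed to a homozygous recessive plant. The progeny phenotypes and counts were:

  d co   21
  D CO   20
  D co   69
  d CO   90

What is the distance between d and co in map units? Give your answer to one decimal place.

20.5 map units

The two most frequent classes, D co (69) and d CO (90), are the parental types, so the F1 was D co / d CO.
The recombinant classes are D CO and d co: 20 + 21 = 41.
Recombination frequency = 41/200 = 0.2050 ≈ 20.5%, i.e. 20.5 map units.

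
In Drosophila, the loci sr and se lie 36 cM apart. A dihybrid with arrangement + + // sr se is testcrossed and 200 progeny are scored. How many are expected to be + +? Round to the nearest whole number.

64

A map distance of 36 cM corresponds to a recombination frequency of 0.360.
The F1 is + + / sr se, so + + is a parental gamete class with expected frequency (1 − r)/2 = 0.640/2 = 0.3200.
Expected number = 0.3200 × 200 = 64.00 ≈ 64.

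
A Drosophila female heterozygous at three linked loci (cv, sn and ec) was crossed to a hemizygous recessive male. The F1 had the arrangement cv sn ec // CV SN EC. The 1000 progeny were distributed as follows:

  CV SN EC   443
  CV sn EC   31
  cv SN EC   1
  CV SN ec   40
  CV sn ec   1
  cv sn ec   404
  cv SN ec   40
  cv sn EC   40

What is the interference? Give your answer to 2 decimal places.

0.67

The two rarest classes, CV sn ec and cv SN EC, are the double crossovers. Comparing them with the parentals, only the cv allele has switched, so cv is the middle locus and the order is sn – cv – ec.
sn–cv: (71 + 2)/1000 = 0.0730; cv–ec: (80 + 2)/1000 = 0.0820.
Expected DCO frequency = 0.0730 × 0.0820 ≈ 0.00599; observed = 2/1000 ≈ 0.00200.
Coefficient of coincidence = 0.00200/0.00599 ≈ 0.33; interference = 1 − 0.33 = 0.67.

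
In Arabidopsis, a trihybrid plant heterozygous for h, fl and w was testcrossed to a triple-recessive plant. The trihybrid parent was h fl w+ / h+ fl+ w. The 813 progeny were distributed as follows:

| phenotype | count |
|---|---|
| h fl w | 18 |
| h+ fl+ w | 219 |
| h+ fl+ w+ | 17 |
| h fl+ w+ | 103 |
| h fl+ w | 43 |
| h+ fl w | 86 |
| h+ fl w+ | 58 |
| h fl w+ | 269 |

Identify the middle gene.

The two rarest classes, h fl w and h+ fl+ w+, are the double crossovers. Comparing them with the parentals, only the w allele has switched, so w is the middle locus and the order is h – w – fl.

w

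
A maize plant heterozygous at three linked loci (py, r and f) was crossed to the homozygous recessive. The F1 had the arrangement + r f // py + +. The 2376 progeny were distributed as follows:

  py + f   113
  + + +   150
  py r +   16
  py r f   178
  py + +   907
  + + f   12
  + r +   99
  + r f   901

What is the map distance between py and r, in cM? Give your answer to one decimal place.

The two rarest classes, + + f and py r +, are the double crossovers. Comparing them with the parentals, only the r allele has switched, so r is the middle locus and the order is f – r – py.
Crossovers in the r–py interval produce the single-crossover classes py r f and + + + (178 + 150 = 328) plus the double crossovers (28).
RF(r–py) = (328 + 28) / 2376 = 356/2376 = 0.1498 → 15.0 cM.

15.0 cM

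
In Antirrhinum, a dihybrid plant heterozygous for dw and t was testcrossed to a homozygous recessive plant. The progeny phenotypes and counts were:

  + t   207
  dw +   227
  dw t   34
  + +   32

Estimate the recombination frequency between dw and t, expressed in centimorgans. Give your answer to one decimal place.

The two most frequent classes, + t (207) and dw + (227), are the parental types, so the F1 was + t / dw +.
The recombinant classes are + + and dw t: 32 + 34 = 66.
Recombination frequency = 66/500 = 0.1320 ≈ 13.2%, i.e. 13.2 centimorgans.

13.2 centimorgans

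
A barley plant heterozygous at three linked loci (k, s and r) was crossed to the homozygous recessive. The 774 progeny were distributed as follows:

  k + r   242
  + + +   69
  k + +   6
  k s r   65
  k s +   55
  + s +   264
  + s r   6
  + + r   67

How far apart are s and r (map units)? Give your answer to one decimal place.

18.9 map units

The two most frequent reciprocal classes, k + r and + s +, are the parental types, so the F1 was k + r / + s +.
The two rarest classes, k + + and + s r, are the double crossovers. Comparing them with the parentals, only the r allele has switched, so r is the middle locus and the order is k – r – s.
Crossovers in the r–s interval produce the single-crossover classes k s r and + + + (65 + 69 = 134) plus the double crossovers (12).
RF(r–s) = (134 + 12) / 774 = 146/774 = 0.1886 → 18.9 map units.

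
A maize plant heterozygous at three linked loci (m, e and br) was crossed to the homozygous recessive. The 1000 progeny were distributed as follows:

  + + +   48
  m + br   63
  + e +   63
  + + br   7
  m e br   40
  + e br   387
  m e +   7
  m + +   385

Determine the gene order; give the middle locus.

The two most frequent reciprocal classes, m + + and + e br, are the parental types, so the F1 was m + + / + e br.
The two rarest classes, m e + and + + br, are the double crossovers. Comparing them with the parentals, only the e allele has switched, so e is the middle locus and the order is br – e – m.

e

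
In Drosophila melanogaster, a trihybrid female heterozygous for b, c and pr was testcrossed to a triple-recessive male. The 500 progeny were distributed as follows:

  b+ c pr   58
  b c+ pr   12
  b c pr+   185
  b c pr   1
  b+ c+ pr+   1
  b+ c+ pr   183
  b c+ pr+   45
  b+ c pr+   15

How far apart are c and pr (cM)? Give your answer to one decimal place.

The two most frequent reciprocal classes, b+ c+ pr and b c pr+, are the parental types, so the F1 was b+ c+ pr / b c pr+.
The two rarest classes, b+ c+ pr+ and b c pr, are the double crossovers. Comparing them with the parentals, only the pr allele has switched, so pr is the middle locus and the order is b – pr – c.
Crossovers in the pr–c interval produce the single-crossover classes b+ c pr and b c+ pr+ (58 + 45 = 103) plus the double crossovers (2).
RF(pr–c) = (103 + 2) / 500 = 105/500 = 0.2100 → 21.0 cM.

21.0 cM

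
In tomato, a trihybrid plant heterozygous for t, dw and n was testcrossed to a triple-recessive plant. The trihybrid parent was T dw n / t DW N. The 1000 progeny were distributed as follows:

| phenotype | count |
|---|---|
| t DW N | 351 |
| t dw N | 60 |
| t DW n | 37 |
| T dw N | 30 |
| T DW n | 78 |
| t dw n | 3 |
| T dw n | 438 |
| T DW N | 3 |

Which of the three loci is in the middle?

t

The two rarest classes, t dw n and T DW N, are the double crossovers. Comparing them with the parentals, only the t allele has switched, so t is the middle locus and the order is dw – t – n.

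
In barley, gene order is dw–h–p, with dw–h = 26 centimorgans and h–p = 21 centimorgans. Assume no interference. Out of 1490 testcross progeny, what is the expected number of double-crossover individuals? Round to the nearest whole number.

Map distances give recombination frequencies of 0.260 and 0.210 for the two intervals.
With no interference, expected double-crossover frequency = 0.260 × 0.210 = 0.05460.
Expected number = 0.05460 × 1490 = 81.35 ≈ 81.

81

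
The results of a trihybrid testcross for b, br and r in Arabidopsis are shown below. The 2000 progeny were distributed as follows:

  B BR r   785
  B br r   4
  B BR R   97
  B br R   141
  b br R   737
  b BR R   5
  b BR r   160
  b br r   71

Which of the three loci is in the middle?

br

The two most frequent reciprocal classes, b br R and B BR r, are the parental types, so the F1 was b br R / B BR r.
The two rarest classes, b BR R and B br r, are the double crossovers. Comparing them with the parentals, only the br allele has switched, so br is the middle locus and the order is r – br – b.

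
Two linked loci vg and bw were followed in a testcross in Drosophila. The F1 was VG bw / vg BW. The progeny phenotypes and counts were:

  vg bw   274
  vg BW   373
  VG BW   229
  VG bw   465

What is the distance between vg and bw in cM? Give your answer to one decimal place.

37.5 cM

The recombinant classes are VG BW and vg bw: 229 + 274 = 503.
Recombination frequency = 503/1341 = 0.3751 ≈ 37.5%, i.e. 37.5 cM.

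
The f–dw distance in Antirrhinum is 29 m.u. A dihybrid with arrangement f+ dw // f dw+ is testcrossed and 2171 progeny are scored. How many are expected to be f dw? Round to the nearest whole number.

315

A map distance of 29 m.u. corresponds to a recombination frequency of 0.290.
The F1 is f+ dw / f dw+, so f dw is a recombinant gamete class with expected frequency r/2 = 0.290/2 = 0.1450.
Expected number = 0.1450 × 2171 = 314.79 ≈ 315.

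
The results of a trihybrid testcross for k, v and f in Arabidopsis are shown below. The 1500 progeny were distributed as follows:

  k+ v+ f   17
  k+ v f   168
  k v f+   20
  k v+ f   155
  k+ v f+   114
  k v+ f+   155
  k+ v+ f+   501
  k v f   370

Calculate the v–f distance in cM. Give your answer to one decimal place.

20.4 cM

The two most frequent reciprocal classes, k+ v+ f+ and k v f, are the parental types, so the F1 was k+ v+ f+ / k v f.
The two rarest classes, k+ v+ f and k v f+, are the double crossovers. Comparing them with the parentals, only the f allele has switched, so f is the middle locus and the order is k – f – v.
Crossovers in the f–v interval produce the single-crossover classes k+ v f+ and k v+ f (114 + 155 = 269) plus the double crossovers (37).
RF(f–v) = (269 + 37) / 1500 = 306/1500 = 0.2040 → 20.4 cM.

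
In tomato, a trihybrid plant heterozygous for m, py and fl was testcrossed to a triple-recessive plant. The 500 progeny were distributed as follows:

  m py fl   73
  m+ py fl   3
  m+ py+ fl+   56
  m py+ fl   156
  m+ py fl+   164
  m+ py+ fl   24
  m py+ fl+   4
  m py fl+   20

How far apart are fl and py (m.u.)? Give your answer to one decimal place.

27.2 m.u.

The two most frequent reciprocal classes, m+ py fl+ and m py+ fl, are the parental types, so the F1 was m+ py fl+ / m py+ fl.
The two rarest classes, m+ py fl and m py+ fl+, are the double crossovers. Comparing them with the parentals, only the fl allele has switched, so fl is the middle locus and the order is m – fl – py.
Crossovers in the fl–py interval produce the single-crossover classes m+ py+ fl+ and m py fl (56 + 73 = 129) plus the double crossovers (7).
RF(fl–py) = (129 + 7) / 500 = 136/500 = 0.2720 → 27.2 m.u.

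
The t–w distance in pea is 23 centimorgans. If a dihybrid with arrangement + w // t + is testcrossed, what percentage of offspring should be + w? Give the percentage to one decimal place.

A map distance of 23 centimorgans corresponds to a recombination frequency of 0.230.
The F1 is + w / t +, so + w is a parental gamete class with expected frequency (1 − r)/2 = 0.770/2 = 0.3850.
That is 0.3850 = 38.5% of the progeny.

38.5%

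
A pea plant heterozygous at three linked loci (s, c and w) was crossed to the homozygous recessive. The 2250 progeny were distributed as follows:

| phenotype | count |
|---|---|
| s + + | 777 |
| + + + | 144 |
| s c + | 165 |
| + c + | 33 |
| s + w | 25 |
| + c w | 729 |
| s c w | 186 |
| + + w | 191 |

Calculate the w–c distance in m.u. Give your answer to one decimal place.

The two most frequent reciprocal classes, s + + and + c w, are the parental types, so the F1 was s + + / + c w.
The two rarest classes, s + w and + c +, are the double crossovers. Comparing them with the parentals, only the w allele has switched, so w is the middle locus and the order is s – w – c.
Crossovers in the w–c interval produce the single-crossover classes s c + and + + w (165 + 191 = 356) plus the double crossovers (58).
RF(w–c) = (356 + 58) / 2250 = 414/2250 = 0.1840 → 18.4 m.u.

18.4 m.u.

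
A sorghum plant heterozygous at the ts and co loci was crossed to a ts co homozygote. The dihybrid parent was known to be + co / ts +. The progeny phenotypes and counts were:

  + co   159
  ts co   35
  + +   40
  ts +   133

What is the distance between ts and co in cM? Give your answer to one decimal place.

20.4 cM

The recombinant classes are + + and ts co: 40 + 35 = 75.
Recombination frequency = 75/367 = 0.2044 ≈ 20.4%, i.e. 20.4 cM.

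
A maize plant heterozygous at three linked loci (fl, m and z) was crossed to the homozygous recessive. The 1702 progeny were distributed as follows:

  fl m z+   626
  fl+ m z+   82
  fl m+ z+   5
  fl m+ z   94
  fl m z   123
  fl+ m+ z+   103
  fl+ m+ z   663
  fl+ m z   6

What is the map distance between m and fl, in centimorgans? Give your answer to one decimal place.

11.0 centimorgans

The two most frequent reciprocal classes, fl+ m+ z and fl m z+, are the parental types, so the F1 was fl+ m+ z / fl m z+.
The two rarest classes, fl+ m z and fl m+ z+, are the double crossovers. Comparing them with the parentals, only the m allele has switched, so m is the middle locus and the order is fl – m – z.
Crossovers in the fl–m interval produce the single-crossover classes fl m+ z and fl+ m z+ (94 + 82 = 176) plus the double crossovers (11).
RF(fl–m) = (176 + 11) / 1702 = 187/1702 = 0.1099 → 11.0 centimorgans.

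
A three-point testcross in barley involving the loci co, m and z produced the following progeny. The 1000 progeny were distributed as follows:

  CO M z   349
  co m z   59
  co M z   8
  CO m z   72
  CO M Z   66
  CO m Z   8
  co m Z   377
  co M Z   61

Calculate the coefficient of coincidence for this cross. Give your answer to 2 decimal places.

The two most frequent reciprocal classes, co m Z and CO M z, are the parental types, so the F1 was co m Z / CO M z.
The two rarest classes, CO m Z and co M z, are the double crossovers. Comparing them with the parentals, only the co allele has switched, so co is the middle locus and the order is m – co – z.
m–co: (133 + 16)/1000 = 0.1490; co–z: (125 + 16)/1000 = 0.1410.
Expected DCO frequency = 0.1490 × 0.1410 ≈ 0.02101; observed = 16/1000 ≈ 0.01600.
Coefficient of coincidence = 0.01600/0.02101 ≈ 0.76.

0.76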